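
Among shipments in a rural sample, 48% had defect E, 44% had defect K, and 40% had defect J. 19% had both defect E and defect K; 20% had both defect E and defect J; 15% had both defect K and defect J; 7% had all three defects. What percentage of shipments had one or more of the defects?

P(≥1) = 48 + 44 + 40 − 19 − 20 − 15 + 7 = 85%

85%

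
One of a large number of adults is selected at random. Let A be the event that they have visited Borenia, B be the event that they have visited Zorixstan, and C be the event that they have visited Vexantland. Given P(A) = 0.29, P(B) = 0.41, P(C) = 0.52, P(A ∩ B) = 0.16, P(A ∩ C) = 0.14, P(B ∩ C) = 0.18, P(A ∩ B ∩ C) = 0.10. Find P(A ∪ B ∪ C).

Apply inclusion-exclusion:
P(A ∪ B ∪ C) = 0.29 + 0.41 + 0.52 − 0.16 − 0.14 − 0.18 + 0.10 = 0.84

0.84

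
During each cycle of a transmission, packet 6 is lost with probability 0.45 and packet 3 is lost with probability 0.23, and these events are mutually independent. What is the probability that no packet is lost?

Independence gives P(none) = ∏(1 − pᵢ).
P(none) = (1 − 0.45) × (1 − 0.23) = 0.55 × 0.77 = 0.4235

0.4235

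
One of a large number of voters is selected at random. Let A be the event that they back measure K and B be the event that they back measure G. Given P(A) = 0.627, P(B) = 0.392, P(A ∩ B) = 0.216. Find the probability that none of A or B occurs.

0.197

By inclusion–exclusion:
P(A ∪ B) = 0.627 + 0.392 − 0.216 = 0.803
P(none) = 1 − 0.803 = 0.197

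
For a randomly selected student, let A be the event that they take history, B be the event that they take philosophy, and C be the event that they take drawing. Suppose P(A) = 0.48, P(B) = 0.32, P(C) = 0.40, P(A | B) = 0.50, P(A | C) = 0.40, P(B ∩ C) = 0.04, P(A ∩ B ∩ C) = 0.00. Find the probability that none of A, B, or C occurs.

0.16

P(A ∩ B) = P(B)·P(A|B) = 0.32 × 0.50 = 0.16
P(A ∩ C) = P(C)·P(A|C) = 0.40 × 0.40 = 0.16
P(A ∪ B ∪ C) = 0.48 + 0.32 + 0.40 − 0.16 − 0.16 − 0.04 + 0.00 = 0.84
P(none) = 1 − 0.84 = 0.16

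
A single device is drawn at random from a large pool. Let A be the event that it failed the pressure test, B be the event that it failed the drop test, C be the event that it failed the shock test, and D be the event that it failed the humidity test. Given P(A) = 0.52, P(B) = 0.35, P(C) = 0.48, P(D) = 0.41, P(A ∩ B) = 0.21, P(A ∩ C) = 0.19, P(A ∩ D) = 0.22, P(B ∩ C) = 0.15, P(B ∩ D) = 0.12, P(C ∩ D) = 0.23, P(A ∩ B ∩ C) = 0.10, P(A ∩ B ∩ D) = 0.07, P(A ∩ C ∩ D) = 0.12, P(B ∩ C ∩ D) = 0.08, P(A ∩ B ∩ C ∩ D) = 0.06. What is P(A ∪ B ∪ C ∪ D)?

By inclusion-exclusion,
P(A ∪ B ∪ C ∪ D) = 0.52 + 0.35 + 0.48 + 0.41 − 0.21 − 0.19 − 0.22 − 0.15 − 0.12 − 0.23 + 0.10 + 0.07 + 0.12 + 0.08 − 0.06 = 0.95

0.95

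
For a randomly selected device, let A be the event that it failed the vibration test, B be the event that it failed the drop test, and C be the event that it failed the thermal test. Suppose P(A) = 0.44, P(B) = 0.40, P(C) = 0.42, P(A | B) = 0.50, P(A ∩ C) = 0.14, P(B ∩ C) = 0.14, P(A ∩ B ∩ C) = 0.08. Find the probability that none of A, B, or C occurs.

0.14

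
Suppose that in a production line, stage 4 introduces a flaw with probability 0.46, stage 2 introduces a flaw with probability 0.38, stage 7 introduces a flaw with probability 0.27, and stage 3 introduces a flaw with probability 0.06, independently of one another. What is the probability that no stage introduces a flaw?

P(none) = (1 − 0.46) × (1 − 0.38) × (1 − 0.27) × (1 − 0.06) = 0.54 × 0.62 × 0.73 × 0.94 = 0.22973976

0.22973976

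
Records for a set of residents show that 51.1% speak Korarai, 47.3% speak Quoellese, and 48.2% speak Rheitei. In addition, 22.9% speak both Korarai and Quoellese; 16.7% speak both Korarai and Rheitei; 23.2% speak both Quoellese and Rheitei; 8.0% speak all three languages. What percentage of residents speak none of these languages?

8.2%

Inclusion–exclusion gives
P(≥1) = 51.1 + 47.3 + 48.2 − 22.9 − 16.7 − 23.2 + 8.0 = 91.8%
P(none) = 100% − 91.8% = 8.2%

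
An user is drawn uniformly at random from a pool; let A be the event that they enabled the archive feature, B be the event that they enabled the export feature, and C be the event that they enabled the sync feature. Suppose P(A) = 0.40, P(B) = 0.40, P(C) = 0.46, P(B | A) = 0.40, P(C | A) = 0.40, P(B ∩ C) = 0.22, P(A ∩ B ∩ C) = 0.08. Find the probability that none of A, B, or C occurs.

0.20

P(A ∩ B) = P(A)·P(B|A) = 0.40 × 0.40 = 0.16
P(A ∩ C) = P(A)·P(C|A) = 0.40 × 0.40 = 0.16
P(A ∪ B ∪ C) = 0.40 + 0.40 + 0.46 − 0.16 − 0.16 − 0.22 + 0.08 = 0.80
P(none) = 1 − 0.80 = 0.20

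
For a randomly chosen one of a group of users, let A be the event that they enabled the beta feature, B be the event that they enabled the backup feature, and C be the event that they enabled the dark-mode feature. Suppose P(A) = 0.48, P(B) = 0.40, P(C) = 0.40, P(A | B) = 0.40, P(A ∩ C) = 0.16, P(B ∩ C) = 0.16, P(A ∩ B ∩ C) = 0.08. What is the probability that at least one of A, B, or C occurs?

P(A ∩ B) = P(B)·P(A|B) = 0.40 × 0.40 = 0.16
Apply inclusion-exclusion:
P(A ∪ B ∪ C) = 0.48 + 0.40 + 0.40 − 0.16 − 0.16 − 0.16 + 0.08 = 0.88

0.88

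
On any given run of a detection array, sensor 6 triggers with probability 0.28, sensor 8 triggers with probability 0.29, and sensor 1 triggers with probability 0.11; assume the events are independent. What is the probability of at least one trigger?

Independence gives P(none) = ∏(1 − pᵢ).
P(none) = (1 − 0.28) × (1 − 0.29) × (1 − 0.11) = 0.72 × 0.71 × 0.89 = 0.454968
P(at least one) = 1 − 0.454968 = 0.545032

0.545032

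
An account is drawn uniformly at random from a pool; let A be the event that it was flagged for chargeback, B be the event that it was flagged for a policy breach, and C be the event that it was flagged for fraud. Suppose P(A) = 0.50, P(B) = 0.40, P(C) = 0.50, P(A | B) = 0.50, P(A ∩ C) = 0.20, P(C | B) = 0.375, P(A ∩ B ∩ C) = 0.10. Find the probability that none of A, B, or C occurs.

P(A ∩ B) = P(B)·P(A|B) = 0.40 × 0.50 = 0.20
P(B ∩ C) = P(B)·P(C|B) = 0.40 × 0.375 = 0.15
By inclusion-exclusion,
P(A ∪ B ∪ C) = 0.50 + 0.40 + 0.50 − 0.20 − 0.20 − 0.15 + 0.10 = 0.95
P(none) = 1 − 0.95 = 0.05

0.05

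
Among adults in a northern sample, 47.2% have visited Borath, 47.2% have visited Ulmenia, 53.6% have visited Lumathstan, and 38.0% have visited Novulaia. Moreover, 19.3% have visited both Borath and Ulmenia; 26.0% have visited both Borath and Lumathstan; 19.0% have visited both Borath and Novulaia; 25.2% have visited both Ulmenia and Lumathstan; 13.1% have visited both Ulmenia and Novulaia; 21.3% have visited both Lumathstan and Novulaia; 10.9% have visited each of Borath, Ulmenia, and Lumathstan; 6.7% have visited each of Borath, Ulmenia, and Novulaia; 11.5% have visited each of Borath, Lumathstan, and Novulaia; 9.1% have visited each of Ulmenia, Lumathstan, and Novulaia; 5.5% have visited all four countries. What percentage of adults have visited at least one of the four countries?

94.8%

By inclusion-exclusion,
P(union) = 47.2 + 47.2 + 53.6 + 38.0 − 19.3 − 26.0 − 19.0 − 25.2 − 13.1 − 21.3 + 10.9 + 6.7 + 11.5 + 9.1 − 5.5 = 94.8%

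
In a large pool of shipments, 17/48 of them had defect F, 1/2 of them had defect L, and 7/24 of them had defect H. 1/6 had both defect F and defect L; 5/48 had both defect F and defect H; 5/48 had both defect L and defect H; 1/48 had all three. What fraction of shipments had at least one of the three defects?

19/24

Inclusion–exclusion gives
P(≥1) = 17/48 + 1/2 + 7/24 − 1/6 − 5/48 − 5/48 + 1/48 = 19/24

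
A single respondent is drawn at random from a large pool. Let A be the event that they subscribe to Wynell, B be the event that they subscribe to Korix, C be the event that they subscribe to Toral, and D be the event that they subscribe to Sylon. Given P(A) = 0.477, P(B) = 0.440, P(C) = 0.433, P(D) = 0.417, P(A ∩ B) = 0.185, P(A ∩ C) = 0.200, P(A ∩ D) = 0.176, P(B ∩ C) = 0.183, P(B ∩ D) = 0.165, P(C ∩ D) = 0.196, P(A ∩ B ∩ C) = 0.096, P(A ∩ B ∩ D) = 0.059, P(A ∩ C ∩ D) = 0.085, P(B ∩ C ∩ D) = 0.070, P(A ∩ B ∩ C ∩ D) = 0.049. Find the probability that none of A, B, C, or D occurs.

By inclusion-exclusion,
P(A ∪ B ∪ C ∪ D) = 0.477 + 0.440 + 0.433 + 0.417 − 0.185 − 0.200 − 0.176 − 0.183 − 0.165 − 0.196 + 0.096 + 0.059 + 0.085 + 0.070 − 0.049 = 0.923
P(none) = 1 − 0.923 = 0.077

0.077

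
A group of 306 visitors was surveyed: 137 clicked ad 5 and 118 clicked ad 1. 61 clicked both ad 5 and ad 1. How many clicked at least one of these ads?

|union| = 137 + 118 − 61 = 194

194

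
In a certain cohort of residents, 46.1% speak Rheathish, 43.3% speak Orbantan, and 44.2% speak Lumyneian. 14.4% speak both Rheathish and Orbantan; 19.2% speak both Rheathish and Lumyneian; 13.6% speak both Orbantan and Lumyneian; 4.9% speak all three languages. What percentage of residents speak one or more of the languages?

Inclusion–exclusion gives
P(union) = 46.1 + 43.3 + 44.2 − 14.4 − 19.2 − 13.6 + 4.9 = 91.3%

91.3%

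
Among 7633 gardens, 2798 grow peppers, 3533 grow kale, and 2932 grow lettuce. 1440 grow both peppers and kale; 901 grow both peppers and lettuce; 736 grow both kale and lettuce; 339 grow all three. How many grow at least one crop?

N(≥1) = 2798 + 3533 + 2932 − 1440 − 901 − 736 + 339 = 6525

6525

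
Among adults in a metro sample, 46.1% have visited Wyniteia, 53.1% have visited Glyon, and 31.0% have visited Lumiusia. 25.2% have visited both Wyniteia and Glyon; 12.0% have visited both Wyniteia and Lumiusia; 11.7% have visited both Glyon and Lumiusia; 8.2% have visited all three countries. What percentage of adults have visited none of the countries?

P(union) = 46.1 + 53.1 + 31.0 − 25.2 − 12.0 − 11.7 + 8.2 = 89.5%
P(none) = 100% − 89.5% = 10.5%

10.5%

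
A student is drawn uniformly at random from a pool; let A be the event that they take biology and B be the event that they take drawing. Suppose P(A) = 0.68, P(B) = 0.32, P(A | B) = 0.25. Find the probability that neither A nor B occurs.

0.08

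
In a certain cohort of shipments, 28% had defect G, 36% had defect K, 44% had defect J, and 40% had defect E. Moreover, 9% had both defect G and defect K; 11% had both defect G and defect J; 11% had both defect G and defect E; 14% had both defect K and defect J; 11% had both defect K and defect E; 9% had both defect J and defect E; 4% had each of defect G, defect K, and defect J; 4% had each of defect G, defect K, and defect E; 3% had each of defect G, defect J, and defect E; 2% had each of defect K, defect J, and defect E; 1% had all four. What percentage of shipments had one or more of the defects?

95%

Using inclusion–exclusion:
P(≥1) = 28 + 36 + 44 + 40 − 9 − 11 − 11 − 14 − 11 − 9 + 4 + 4 + 3 + 2 − 1 = 95%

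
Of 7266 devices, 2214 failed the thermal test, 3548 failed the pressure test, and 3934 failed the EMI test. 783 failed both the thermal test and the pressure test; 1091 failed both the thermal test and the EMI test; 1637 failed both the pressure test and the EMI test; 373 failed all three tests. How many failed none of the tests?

|at least one| = 2214 + 3548 + 3934 − 783 − 1091 − 1637 + 373 = 6558
None: 7266 − 6558 = 708

708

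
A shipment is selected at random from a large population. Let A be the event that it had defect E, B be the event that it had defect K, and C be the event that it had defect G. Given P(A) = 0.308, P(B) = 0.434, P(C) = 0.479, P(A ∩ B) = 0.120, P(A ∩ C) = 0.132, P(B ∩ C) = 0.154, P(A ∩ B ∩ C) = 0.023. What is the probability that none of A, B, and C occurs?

Apply inclusion-exclusion:
P(A ∪ B ∪ C) = 0.308 + 0.434 + 0.479 − 0.120 − 0.132 − 0.154 + 0.023 = 0.838
P(none) = 1 − 0.838 = 0.162

0.162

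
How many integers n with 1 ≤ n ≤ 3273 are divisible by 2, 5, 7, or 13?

2237

Apply inclusion-exclusion:
floor(3273/2) + floor(3273/5) + floor(3273/7) + floor(3273/13) − floor(3273/10) − floor(3273/14) − floor(3273/26) − floor(3273/35) − floor(3273/65) − floor(3273/91) + floor(3273/70) + floor(3273/130) + floor(3273/182) + floor(3273/455) − floor(3273/910) = 1636 + 654 + 467 + 251 − 327 − 233 − 125 − 93 − 50 − 35 + 46 + 25 + 17 + 7 − 3 = 2237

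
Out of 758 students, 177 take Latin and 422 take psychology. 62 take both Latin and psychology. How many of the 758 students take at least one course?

N(≥1) = 177 + 422 − 62 = 537

537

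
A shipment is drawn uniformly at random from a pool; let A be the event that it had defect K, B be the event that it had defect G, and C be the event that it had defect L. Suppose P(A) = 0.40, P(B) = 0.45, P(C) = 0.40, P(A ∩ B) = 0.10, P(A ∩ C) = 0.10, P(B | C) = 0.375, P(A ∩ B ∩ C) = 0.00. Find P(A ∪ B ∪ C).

P(B ∩ C) = P(C)·P(B|C) = 0.40 × 0.375 = 0.15
Using inclusion–exclusion:
P(A ∪ B ∪ C) = 0.40 + 0.45 + 0.40 − 0.10 − 0.10 − 0.15 + 0.00 = 0.90

0.90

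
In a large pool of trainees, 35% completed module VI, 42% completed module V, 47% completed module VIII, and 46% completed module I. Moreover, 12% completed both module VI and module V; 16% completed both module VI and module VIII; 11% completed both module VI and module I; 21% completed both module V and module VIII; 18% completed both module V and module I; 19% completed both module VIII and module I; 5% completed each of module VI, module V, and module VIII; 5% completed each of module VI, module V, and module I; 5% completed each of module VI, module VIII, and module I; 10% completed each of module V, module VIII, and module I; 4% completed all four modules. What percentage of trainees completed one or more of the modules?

94%

P(union) = 35 + 42 + 47 + 46 − 12 − 16 − 11 − 21 − 18 − 19 + 5 + 5 + 5 + 10 − 4 = 94%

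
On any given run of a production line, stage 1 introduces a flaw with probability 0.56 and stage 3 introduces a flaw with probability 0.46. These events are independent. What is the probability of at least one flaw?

0.7624

Independence gives P(none) = ∏(1 − pᵢ).
P(none) = (1 − 0.56) × (1 − 0.46) = 0.44 × 0.54 = 0.2376
P(at least one) = 1 − 0.2376 = 0.7624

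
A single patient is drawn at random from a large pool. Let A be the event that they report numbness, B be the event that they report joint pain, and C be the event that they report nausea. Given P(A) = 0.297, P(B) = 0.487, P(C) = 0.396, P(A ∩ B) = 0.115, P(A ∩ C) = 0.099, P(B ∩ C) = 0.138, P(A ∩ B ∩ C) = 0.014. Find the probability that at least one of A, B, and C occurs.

0.842

By inclusion-exclusion,
P(A ∪ B ∪ C) = 0.297 + 0.487 + 0.396 − 0.115 − 0.099 − 0.138 + 0.014 = 0.842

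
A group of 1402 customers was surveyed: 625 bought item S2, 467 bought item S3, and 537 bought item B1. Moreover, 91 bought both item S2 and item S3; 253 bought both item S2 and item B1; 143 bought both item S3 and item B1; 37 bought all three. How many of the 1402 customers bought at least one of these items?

1179

|at least one| = 625 + 467 + 537 − 91 − 253 − 143 + 37 = 1179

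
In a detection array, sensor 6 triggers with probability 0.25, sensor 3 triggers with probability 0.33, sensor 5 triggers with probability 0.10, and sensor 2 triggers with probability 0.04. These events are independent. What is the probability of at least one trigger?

P(none) = (1 − 0.25) × (1 − 0.33) × (1 − 0.10) × (1 − 0.04) = 0.75 × 0.67 × 0.90 × 0.96 = 0.43416
P(at least one) = 1 − 0.43416 = 0.56584

0.56584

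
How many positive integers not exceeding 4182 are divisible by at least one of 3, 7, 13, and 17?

2106

By inclusion–exclusion:
1394 + 597 + 321 + 246 − 199 − 107 − 82 − 45 − 35 − 18 + 15 + 11 + 6 + 2 − 0 = 2106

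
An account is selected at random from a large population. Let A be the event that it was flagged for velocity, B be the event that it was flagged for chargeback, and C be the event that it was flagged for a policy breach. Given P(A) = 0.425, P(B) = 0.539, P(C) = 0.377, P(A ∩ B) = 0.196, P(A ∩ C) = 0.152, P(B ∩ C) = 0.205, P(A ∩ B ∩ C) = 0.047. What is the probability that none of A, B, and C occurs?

0.165

P(A ∪ B ∪ C) = 0.425 + 0.539 + 0.377 − 0.196 − 0.152 − 0.205 + 0.047 = 0.835
P(none) = 1 − 0.835 = 0.165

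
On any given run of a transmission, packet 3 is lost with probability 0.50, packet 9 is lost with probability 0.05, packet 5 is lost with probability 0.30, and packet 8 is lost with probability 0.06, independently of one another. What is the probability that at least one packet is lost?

Independence gives P(none) = ∏(1 − pᵢ).
P(none) = (1 − 0.50) × (1 − 0.05) × (1 − 0.30) × (1 − 0.06) = 0.50 × 0.95 × 0.70 × 0.94 = 0.31255
P(at least one) = 1 − 0.31255 = 0.68745

0.68745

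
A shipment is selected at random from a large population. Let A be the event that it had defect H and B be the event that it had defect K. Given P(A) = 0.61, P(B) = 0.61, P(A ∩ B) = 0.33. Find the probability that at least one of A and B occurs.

0.89

P(A ∪ B) = 0.61 + 0.61 − 0.33 = 0.89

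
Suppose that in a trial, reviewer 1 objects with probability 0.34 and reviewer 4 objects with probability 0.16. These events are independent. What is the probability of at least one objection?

P(none) = (1 − 0.34) × (1 − 0.16) = 0.66 × 0.84 = 0.5544
P(at least one) = 1 − 0.5544 = 0.4456

0.4456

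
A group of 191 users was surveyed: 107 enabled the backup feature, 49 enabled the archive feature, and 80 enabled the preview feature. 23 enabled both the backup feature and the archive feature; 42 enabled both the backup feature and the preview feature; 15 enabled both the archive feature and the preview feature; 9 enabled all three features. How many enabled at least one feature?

165

N(≥1) = 107 + 49 + 80 − 23 − 42 − 15 + 9 = 165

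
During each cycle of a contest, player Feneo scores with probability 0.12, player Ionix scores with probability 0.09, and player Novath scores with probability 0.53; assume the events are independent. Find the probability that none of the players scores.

P(none) = (1 − 0.12) × (1 − 0.09) × (1 − 0.53) = 0.88 × 0.91 × 0.47 = 0.376376

0.376376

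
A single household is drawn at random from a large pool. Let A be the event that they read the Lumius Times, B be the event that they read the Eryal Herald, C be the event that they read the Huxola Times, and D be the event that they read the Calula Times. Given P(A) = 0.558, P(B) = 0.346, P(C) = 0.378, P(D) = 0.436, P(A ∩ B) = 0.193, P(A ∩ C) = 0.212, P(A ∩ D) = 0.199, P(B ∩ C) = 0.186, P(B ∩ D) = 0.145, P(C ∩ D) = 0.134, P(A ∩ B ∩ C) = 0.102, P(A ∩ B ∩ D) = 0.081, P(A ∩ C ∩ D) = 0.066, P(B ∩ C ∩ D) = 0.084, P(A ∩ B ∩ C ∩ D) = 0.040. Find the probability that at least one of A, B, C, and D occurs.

Using inclusion–exclusion:
P(A ∪ B ∪ C ∪ D) = 0.558 + 0.346 + 0.378 + 0.436 − 0.193 − 0.212 − 0.199 − 0.186 − 0.145 − 0.134 + 0.102 + 0.081 + 0.066 + 0.084 − 0.040 = 0.942

0.942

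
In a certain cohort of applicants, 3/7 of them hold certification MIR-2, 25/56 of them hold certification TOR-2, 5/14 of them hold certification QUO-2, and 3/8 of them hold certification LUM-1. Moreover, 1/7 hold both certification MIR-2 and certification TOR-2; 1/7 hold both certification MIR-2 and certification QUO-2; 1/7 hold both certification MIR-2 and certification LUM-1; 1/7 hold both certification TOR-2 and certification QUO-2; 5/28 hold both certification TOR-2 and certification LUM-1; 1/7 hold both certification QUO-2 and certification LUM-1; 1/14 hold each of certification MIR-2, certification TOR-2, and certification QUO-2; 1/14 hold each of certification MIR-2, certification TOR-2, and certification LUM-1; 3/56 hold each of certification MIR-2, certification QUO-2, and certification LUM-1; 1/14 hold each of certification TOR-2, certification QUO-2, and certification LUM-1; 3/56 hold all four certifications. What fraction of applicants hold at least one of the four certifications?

13/14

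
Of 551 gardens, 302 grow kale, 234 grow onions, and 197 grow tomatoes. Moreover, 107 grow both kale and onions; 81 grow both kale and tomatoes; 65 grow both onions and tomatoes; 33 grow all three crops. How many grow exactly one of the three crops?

N(exactly one) = 302 + 234 + 197 − 2·107 − 2·81 − 2·65 + 3·33 = 326

326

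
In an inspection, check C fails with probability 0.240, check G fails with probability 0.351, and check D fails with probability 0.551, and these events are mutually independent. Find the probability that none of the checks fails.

P(none) = (1 − 0.240) × (1 − 0.351) × (1 − 0.551) = 0.760 × 0.649 × 0.449 = 0.22146476

0.22146476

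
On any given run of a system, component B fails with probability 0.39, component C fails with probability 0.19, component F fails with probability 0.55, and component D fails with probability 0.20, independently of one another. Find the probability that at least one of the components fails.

0.822124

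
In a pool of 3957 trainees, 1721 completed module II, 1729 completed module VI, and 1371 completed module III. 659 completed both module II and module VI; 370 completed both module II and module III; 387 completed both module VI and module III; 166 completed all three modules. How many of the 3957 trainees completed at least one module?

Apply inclusion-exclusion:
N(≥1) = 1721 + 1729 + 1371 − 659 − 370 − 387 + 166 = 3571

3571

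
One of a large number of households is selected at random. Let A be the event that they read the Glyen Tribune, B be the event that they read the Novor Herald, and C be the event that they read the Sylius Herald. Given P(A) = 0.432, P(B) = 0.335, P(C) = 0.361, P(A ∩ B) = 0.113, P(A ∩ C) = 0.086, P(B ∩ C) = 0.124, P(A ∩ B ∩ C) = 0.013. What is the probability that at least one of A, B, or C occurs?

Using inclusion–exclusion:
P(A ∪ B ∪ C) = 0.432 + 0.335 + 0.361 − 0.113 − 0.086 − 0.124 + 0.013 = 0.818

0.818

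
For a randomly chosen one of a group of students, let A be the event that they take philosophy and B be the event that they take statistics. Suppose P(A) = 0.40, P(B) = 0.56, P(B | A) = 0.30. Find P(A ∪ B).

0.84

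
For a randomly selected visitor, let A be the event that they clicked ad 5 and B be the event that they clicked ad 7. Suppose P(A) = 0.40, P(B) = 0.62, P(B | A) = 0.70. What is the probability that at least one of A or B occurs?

0.74

P(A ∩ B) = P(A)·P(B|A) = 0.40 × 0.70 = 0.28
P(A ∪ B) = 0.40 + 0.62 − 0.28 = 0.74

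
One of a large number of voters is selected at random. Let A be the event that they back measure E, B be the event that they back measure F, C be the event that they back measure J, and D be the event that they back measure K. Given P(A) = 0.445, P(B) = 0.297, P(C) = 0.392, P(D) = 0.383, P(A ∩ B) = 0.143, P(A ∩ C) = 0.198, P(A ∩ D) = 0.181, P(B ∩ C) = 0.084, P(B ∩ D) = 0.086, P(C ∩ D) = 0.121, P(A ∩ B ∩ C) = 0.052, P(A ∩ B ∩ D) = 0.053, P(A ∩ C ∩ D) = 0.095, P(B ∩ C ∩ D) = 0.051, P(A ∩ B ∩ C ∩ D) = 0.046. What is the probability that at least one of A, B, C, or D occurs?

0.909

Using inclusion–exclusion:
P(A ∪ B ∪ C ∪ D) = 0.445 + 0.297 + 0.392 + 0.383 − 0.143 − 0.198 − 0.181 − 0.084 − 0.086 − 0.121 + 0.052 + 0.053 + 0.095 + 0.051 − 0.046 = 0.909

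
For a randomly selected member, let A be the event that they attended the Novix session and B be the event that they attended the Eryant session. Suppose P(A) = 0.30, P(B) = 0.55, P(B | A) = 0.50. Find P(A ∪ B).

P(A ∩ B) = P(A)·P(B|A) = 0.30 × 0.50 = 0.15
By inclusion–exclusion:
P(A ∪ B) = 0.30 + 0.55 − 0.15 = 0.70

0.70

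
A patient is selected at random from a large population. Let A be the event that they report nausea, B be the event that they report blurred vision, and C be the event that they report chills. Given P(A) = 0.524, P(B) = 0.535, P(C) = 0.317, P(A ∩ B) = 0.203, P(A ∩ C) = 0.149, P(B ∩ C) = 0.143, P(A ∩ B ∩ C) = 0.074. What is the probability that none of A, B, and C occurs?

By inclusion–exclusion:
P(A ∪ B ∪ C) = 0.524 + 0.535 + 0.317 − 0.203 − 0.149 − 0.143 + 0.074 = 0.955
P(none) = 1 − 0.955 = 0.045

0.045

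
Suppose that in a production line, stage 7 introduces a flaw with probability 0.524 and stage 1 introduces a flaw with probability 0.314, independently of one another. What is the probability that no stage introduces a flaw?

P(none) = (1 − 0.524) × (1 − 0.314) = 0.476 × 0.686 = 0.326536

0.326536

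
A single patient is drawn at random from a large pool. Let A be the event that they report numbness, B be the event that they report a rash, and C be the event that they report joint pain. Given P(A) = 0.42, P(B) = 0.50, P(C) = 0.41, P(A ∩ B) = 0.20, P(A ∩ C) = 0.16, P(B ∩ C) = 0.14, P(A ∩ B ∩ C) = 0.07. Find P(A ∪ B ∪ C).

P(A ∪ B ∪ C) = 0.42 + 0.50 + 0.41 − 0.20 − 0.16 − 0.14 + 0.07 = 0.90

0.90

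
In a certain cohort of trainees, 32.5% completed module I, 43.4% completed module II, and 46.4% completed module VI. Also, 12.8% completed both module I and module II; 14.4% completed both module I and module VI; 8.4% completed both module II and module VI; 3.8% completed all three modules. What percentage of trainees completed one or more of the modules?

90.5%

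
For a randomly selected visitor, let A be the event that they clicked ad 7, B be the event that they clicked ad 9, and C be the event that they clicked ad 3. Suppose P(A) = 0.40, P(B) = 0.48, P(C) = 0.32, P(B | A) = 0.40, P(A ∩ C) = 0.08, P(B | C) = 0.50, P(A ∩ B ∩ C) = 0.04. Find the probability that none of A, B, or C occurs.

P(A ∩ B) = P(A)·P(B|A) = 0.40 × 0.40 = 0.16
P(B ∩ C) = P(C)·P(B|C) = 0.32 × 0.50 = 0.16
Using inclusion–exclusion:
P(A ∪ B ∪ C) = 0.40 + 0.48 + 0.32 − 0.16 − 0.08 − 0.16 + 0.04 = 0.84
P(none) = 1 − 0.84 = 0.16

0.16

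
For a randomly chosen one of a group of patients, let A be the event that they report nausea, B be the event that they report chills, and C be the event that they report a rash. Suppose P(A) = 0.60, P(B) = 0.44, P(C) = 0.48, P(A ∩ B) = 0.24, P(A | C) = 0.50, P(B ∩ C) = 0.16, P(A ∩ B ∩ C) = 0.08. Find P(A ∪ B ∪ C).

P(A ∩ C) = P(C)·P(A|C) = 0.48 × 0.50 = 0.24
P(A ∪ B ∪ C) = 0.60 + 0.44 + 0.48 − 0.24 − 0.24 − 0.16 + 0.08 = 0.96

0.96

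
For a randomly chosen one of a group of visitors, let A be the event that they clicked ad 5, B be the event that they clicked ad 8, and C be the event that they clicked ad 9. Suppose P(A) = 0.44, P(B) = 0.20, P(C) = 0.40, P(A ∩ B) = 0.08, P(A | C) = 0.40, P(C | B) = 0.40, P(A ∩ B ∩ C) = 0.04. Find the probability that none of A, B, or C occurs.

0.24

P(A ∩ C) = P(C)·P(A|C) = 0.40 × 0.40 = 0.16
P(B ∩ C) = P(B)·P(C|B) = 0.20 × 0.40 = 0.08
P(A ∪ B ∪ C) = 0.44 + 0.20 + 0.40 − 0.08 − 0.16 − 0.08 + 0.04 = 0.76
P(none) = 1 − 0.76 = 0.24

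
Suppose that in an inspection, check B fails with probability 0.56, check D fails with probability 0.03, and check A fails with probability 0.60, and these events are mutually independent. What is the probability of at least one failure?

0.82928

Independence gives P(none) = ∏(1 − pᵢ).
P(none) = (1 − 0.56) × (1 − 0.03) × (1 − 0.60) = 0.44 × 0.97 × 0.40 = 0.17072
P(at least one) = 1 − 0.17072 = 0.82928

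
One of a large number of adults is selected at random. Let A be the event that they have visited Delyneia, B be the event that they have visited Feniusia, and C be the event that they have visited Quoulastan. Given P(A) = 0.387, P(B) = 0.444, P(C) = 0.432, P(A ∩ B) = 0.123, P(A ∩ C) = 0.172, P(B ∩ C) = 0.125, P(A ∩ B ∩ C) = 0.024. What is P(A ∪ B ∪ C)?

By inclusion–exclusion:
P(A ∪ B ∪ C) = 0.387 + 0.444 + 0.432 − 0.123 − 0.172 − 0.125 + 0.024 = 0.867

0.867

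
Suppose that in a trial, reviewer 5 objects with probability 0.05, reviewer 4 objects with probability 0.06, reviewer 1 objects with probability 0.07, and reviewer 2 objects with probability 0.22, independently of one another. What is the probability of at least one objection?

0.3522178

P(none) = (1 − 0.05) × (1 − 0.06) × (1 − 0.07) × (1 − 0.22) = 0.95 × 0.94 × 0.93 × 0.78 = 0.6477822
P(at least one) = 1 − 0.6477822 = 0.3522178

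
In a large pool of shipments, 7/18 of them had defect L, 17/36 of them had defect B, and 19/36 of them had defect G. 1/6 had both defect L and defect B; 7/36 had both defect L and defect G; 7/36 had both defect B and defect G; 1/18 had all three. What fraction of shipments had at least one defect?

By inclusion-exclusion,
P(at least one) = 7/18 + 17/36 + 19/36 − 1/6 − 7/36 − 7/36 + 1/18 = 8/9

8/9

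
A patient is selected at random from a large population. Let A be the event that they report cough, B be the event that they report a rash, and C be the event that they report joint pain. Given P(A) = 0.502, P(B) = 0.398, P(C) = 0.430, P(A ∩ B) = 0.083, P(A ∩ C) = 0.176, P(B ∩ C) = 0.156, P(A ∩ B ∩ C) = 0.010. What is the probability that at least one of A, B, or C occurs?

Inclusion–exclusion gives
P(A ∪ B ∪ C) = 0.502 + 0.398 + 0.430 − 0.083 − 0.176 − 0.156 + 0.010 = 0.925

0.925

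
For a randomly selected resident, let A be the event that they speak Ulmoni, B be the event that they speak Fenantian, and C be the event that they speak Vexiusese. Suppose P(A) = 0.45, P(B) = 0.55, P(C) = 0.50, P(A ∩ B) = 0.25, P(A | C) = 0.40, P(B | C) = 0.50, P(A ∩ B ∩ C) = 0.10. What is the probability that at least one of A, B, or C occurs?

P(A ∩ C) = P(C)·P(A|C) = 0.50 × 0.40 = 0.20
P(B ∩ C) = P(C)·P(B|C) = 0.50 × 0.50 = 0.25
P(A ∪ B ∪ C) = 0.45 + 0.55 + 0.50 − 0.25 − 0.20 − 0.25 + 0.10 = 0.90

0.90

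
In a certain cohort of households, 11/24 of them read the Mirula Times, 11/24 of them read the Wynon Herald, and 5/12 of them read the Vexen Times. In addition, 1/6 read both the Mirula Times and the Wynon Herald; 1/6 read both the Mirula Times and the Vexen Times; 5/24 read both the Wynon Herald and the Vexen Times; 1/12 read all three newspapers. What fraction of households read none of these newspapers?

1/8

Using inclusion–exclusion:
P(at least one) = 11/24 + 11/24 + 5/12 − 1/6 − 1/6 − 5/24 + 1/12 = 7/8
P(none) = 1 − 7/8 = 1/8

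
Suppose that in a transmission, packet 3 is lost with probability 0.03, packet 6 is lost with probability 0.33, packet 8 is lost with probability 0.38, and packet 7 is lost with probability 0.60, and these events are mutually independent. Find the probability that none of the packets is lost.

0.1611752

P(none) = (1 − 0.03) × (1 − 0.33) × (1 − 0.38) × (1 − 0.60) = 0.97 × 0.67 × 0.62 × 0.40 = 0.1611752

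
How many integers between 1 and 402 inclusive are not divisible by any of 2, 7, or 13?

By inclusion–exclusion:
201 + 57 + 30 − 28 − 15 − 4 + 2 = 243
402 − 243 = 159

159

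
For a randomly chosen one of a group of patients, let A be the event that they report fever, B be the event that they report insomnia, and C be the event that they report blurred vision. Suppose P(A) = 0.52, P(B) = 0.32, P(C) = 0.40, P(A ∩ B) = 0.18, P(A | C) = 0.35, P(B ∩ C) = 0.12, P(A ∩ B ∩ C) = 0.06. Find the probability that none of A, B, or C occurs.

0.14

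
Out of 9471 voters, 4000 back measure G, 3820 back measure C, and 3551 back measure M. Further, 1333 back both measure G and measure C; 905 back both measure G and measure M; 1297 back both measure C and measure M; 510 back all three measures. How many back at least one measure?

8346

By inclusion–exclusion:
|union| = 4000 + 3820 + 3551 − 1333 − 905 − 1297 + 510 = 8346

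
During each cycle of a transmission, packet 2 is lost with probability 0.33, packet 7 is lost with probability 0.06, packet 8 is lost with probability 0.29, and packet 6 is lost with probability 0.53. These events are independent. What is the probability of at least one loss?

0.78983574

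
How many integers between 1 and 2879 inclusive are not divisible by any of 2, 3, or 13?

By inclusion-exclusion,
⌊2879/2⌋ + ⌊2879/3⌋ + ⌊2879/13⌋ − ⌊2879/6⌋ − ⌊2879/26⌋ − ⌊2879/39⌋ + ⌊2879/78⌋ = 1439 + 959 + 221 − 479 − 110 − 73 + 36 = 1993
2879 − 1993 = 886

886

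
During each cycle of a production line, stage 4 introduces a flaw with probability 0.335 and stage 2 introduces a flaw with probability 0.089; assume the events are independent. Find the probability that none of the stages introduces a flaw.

0.605815

P(none) = (1 − 0.335) × (1 − 0.089) = 0.665 × 0.911 = 0.605815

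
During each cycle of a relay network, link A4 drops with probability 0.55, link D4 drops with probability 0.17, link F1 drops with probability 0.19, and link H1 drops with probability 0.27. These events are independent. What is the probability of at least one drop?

Independence gives P(none) = ∏(1 − pᵢ).
P(none) = (1 − 0.55) × (1 − 0.17) × (1 − 0.19) × (1 − 0.27) = 0.45 × 0.83 × 0.81 × 0.73 = 0.22085055
P(at least one) = 1 − 0.22085055 = 0.77914945

0.77914945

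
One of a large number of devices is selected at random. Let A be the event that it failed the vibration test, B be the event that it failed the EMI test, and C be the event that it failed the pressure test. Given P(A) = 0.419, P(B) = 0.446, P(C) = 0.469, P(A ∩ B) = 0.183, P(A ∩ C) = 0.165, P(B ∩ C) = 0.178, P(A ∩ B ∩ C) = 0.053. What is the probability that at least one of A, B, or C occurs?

0.861

Using inclusion–exclusion:
P(A ∪ B ∪ C) = 0.419 + 0.446 + 0.469 − 0.183 − 0.165 − 0.178 + 0.053 = 0.861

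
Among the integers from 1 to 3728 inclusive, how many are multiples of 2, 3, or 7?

Inclusion–exclusion gives
floor(3728/2) + floor(3728/3) + floor(3728/7) − floor(3728/6) − floor(3728/14) − floor(3728/21) + floor(3728/42) = 1864 + 1242 + 532 − 621 − 266 − 177 + 88 = 2662

2662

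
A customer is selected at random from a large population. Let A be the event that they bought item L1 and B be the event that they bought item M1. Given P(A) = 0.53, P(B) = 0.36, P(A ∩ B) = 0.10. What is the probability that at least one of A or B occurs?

0.79

Apply inclusion-exclusion:
P(A ∪ B) = 0.53 + 0.36 − 0.10 = 0.79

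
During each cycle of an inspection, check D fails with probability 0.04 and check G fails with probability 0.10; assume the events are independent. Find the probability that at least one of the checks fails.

0.136

P(none) = (1 − 0.04) × (1 − 0.10) = 0.96 × 0.90 = 0.864
P(at least one) = 1 − 0.864 = 0.136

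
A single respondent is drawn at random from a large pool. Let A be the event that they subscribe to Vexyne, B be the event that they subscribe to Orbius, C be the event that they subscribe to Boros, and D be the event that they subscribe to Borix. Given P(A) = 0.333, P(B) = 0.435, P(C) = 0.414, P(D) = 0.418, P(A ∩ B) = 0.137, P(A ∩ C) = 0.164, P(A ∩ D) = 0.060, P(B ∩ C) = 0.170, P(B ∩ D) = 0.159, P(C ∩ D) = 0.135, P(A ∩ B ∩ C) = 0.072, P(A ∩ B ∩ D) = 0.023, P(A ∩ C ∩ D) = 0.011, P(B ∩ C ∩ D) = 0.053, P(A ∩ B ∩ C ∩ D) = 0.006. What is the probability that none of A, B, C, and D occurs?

0.072

P(A ∪ B ∪ C ∪ D) = 0.333 + 0.435 + 0.414 + 0.418 − 0.137 − 0.164 − 0.060 − 0.170 − 0.159 − 0.135 + 0.072 + 0.023 + 0.011 + 0.053 − 0.006 = 0.928
P(none) = 1 − 0.928 = 0.072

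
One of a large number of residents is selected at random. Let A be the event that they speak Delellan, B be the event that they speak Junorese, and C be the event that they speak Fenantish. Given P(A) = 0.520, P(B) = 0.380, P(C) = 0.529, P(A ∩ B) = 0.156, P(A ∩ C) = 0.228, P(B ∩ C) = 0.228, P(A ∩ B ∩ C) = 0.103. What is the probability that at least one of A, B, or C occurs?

0.920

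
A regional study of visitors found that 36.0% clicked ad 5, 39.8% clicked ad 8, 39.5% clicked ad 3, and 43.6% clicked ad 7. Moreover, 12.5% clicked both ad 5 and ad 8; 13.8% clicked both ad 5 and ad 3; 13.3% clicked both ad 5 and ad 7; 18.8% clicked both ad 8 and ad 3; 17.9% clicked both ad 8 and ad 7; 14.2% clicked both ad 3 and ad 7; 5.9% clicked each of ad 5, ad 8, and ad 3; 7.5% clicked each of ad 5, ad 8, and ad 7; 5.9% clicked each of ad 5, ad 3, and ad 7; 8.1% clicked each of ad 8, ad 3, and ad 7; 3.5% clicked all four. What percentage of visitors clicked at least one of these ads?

92.3%

P(union) = 36.0 + 39.8 + 39.5 + 43.6 − 12.5 − 13.8 − 13.3 − 18.8 − 17.9 − 14.2 + 5.9 + 7.5 + 5.9 + 8.1 − 3.5 = 92.3%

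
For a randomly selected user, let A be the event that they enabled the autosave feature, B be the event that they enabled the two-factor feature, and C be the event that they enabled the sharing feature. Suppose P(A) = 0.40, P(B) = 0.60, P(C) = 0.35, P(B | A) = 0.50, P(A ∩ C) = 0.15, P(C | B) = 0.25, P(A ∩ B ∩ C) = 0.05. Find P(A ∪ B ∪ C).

0.90

P(A ∩ B) = P(A)·P(B|A) = 0.40 × 0.50 = 0.20
P(B ∩ C) = P(B)·P(C|B) = 0.60 × 0.25 = 0.15
By inclusion-exclusion,
P(A ∪ B ∪ C) = 0.40 + 0.60 + 0.35 − 0.20 − 0.15 − 0.15 + 0.05 = 0.90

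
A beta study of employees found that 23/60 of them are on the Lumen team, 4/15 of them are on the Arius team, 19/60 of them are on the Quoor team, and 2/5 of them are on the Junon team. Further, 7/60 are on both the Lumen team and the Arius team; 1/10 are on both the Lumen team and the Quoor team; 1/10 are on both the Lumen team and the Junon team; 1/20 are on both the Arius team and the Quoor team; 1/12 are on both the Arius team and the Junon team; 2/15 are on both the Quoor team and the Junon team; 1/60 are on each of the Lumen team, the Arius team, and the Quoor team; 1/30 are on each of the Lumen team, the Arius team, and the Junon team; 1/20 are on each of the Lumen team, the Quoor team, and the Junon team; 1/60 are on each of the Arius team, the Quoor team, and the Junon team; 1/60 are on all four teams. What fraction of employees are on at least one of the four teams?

53/60

P(≥1) = 23/60 + 4/15 + 19/60 + 2/5 − 7/60 − 1/10 − 1/10 − 1/20 − 1/12 − 2/15 + 1/60 + 1/30 + 1/20 + 1/60 − 1/60 = 53/60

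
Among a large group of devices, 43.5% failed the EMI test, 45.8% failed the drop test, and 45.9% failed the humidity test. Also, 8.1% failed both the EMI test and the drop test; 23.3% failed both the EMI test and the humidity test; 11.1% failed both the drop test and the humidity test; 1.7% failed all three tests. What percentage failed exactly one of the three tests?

55.3%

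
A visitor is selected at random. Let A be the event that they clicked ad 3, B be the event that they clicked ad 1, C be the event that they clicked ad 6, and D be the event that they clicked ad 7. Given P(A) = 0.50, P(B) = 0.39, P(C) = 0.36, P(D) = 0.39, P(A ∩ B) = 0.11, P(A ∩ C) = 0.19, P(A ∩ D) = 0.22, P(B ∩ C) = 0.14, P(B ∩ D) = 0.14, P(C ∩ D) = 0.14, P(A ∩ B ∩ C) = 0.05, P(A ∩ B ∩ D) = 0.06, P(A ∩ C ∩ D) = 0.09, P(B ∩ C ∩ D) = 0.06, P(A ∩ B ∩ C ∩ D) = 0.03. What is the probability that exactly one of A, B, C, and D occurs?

Using the inclusion–exclusion count for exactly one event:
P(exactly one) = 0.50 + 0.39 + 0.36 + 0.39 − 2·0.11 − 2·0.19 − 2·0.22 − 2·0.14 − 2·0.14 − 2·0.14 + 3·0.05 + 3·0.06 + 3·0.09 + 3·0.06 − 4·0.03 = 0.42

0.42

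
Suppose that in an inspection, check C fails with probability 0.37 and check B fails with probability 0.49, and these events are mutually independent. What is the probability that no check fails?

0.3213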